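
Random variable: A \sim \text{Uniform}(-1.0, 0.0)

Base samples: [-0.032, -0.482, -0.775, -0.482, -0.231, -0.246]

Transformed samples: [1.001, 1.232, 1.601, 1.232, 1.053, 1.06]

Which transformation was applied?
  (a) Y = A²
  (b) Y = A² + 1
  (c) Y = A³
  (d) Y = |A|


Checking option (b) Y = A² + 1:
  A = -0.032 -> Y = 1.001 ✓
  A = -0.482 -> Y = 1.232 ✓
  A = -0.775 -> Y = 1.601 ✓
All samples match this transformation.

(b) A² + 1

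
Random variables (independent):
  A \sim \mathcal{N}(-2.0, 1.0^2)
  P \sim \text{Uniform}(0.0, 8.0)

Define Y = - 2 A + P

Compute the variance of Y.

For independent RVs: Var(aX + bY) = a²Var(X) + b²Var(Y)
Var(A) = 1
Var(P) = 5.3333333
Var(Y) = (-2)²*1 + 1²*5.3333333
= 4*1 + 1*5.3333333 = 9.3333333

9.3333333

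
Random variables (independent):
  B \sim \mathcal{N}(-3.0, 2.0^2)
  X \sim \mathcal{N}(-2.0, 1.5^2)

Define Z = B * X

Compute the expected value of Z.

For independent RVs: E[XY] = E[X]*E[Y]
E[B] = -3
E[X] = -2
E[Z] = -3 * (-2) = 6

6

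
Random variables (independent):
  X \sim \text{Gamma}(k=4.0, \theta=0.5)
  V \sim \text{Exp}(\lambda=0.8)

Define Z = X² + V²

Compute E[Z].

E[Z] = E[X²] + E[V²]
E[X²] = Var(X) + E[X]² = 1 + 4 = 5
E[V²] = Var(V) + E[V]² = 1.5625 + 1.5625 = 3.125
E[Z] = 5 + 3.125 = 8.125

8.125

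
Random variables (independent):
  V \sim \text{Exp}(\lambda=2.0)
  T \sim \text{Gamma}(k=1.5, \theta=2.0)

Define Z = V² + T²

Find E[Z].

E[Z] = E[V²] + E[T²]
E[V²] = Var(V) + E[V]² = 0.25 + 0.25 = 0.5
E[T²] = Var(T) + E[T]² = 6 + 9 = 15
E[Z] = 0.5 + 15 = 15.5

15.5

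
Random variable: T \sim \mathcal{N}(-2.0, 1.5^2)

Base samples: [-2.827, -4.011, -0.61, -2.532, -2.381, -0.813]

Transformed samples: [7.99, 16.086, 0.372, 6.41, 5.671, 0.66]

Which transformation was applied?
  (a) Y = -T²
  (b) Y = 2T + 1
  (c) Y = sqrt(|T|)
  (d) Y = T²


Checking option (d) Y = T²:
  T = -2.827 -> Y = 7.99 ✓
  T = -4.011 -> Y = 16.086 ✓
  T = -0.61 -> Y = 0.372 ✓
All samples match this transformation.

(d) T²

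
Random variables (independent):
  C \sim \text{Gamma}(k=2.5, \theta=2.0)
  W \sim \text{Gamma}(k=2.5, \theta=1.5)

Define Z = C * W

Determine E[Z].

For independent RVs: E[XY] = E[X]*E[Y]
E[C] = 5
E[W] = 3.75
E[Z] = 5 * 3.75 = 18.75

18.75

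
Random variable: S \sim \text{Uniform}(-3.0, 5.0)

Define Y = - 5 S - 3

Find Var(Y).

For Y = aS + b: Var(Y) = a² * Var(S)
Var(S) = (5 + 3)^2/12 = 5.3333333
Var(Y) = (-5)² * 5.3333333 = 25 * 5.3333333 = 133.33333

133.33333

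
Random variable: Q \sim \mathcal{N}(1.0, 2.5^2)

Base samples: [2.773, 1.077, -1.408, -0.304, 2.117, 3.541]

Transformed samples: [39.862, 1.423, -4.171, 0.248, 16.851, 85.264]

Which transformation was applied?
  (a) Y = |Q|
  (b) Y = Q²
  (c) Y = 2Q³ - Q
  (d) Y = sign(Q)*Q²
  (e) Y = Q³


Checking option (c) Y = 2Q³ - Q:
  Q = 2.773 -> Y = 39.862 ✓
  Q = 1.077 -> Y = 1.423 ✓
  Q = -1.408 -> Y = -4.171 ✓
All samples match this transformation.

(c) 2Q³ - Q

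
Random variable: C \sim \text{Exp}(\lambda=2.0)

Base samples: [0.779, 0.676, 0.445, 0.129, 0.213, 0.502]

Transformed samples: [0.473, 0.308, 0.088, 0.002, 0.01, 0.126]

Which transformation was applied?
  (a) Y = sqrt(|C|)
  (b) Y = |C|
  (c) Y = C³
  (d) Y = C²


Checking option (c) Y = C³:
  C = 0.779 -> Y = 0.473 ✓
  C = 0.676 -> Y = 0.308 ✓
  C = 0.445 -> Y = 0.088 ✓
All samples match this transformation.

(c) C³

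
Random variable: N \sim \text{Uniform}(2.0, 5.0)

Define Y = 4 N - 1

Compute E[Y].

For Y = 4N - 1:
E[Y] = 4 * E[N] - 1
E[N] = (2 + 5)/2 = 3.5
E[Y] = 4 * 3.5 - 1 = 13

13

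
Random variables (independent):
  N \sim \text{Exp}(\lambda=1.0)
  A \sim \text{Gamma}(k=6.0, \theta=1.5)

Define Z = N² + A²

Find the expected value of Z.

E[Z] = E[N²] + E[A²]
E[N²] = Var(N) + E[N]² = 1 + 1 = 2
E[A²] = Var(A) + E[A]² = 13.5 + 81 = 94.5
E[Z] = 2 + 94.5 = 96.5

96.5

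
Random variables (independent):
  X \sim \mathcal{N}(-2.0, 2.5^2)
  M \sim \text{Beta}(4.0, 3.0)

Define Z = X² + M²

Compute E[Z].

E[Z] = E[X²] + E[M²]
E[X²] = Var(X) + E[X]² = 6.25 + 4 = 10.25
E[M²] = Var(M) + E[M]² = 0.030612245 + 0.32653061 = 0.35714286
E[Z] = 10.25 + 0.35714286 = 10.607143

10.607143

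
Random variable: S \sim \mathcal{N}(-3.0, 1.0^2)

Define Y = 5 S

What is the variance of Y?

For Y = aS + b: Var(Y) = a² * Var(S)
Var(S) = 1.0^2 = 1
Var(Y) = 5² * 1 = 25 * 1 = 25

25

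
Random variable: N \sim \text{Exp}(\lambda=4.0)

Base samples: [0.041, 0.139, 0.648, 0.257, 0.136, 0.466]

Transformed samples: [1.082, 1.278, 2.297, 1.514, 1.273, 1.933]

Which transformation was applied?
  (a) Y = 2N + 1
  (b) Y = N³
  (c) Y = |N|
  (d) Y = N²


Checking option (a) Y = 2N + 1:
  N = 0.041 -> Y = 1.082 ✓
  N = 0.139 -> Y = 1.278 ✓
  N = 0.648 -> Y = 2.297 ✓
All samples match this transformation.

(a) 2N + 1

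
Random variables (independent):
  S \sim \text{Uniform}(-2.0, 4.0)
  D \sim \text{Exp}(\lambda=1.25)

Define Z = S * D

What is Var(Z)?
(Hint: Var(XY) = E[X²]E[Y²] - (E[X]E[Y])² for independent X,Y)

Var(XY) = E[X²]E[Y²] - (E[X]E[Y])²
E[S] = 1, Var(S) = 3
E[D] = 0.8, Var(D) = 0.64
E[S²] = 3 + 1² = 4
E[D²] = 0.64 + 0.8² = 1.28
Var(Z) = 4*1.28 - (1*0.8)²
= 5.12 - 0.64 = 4.48

4.48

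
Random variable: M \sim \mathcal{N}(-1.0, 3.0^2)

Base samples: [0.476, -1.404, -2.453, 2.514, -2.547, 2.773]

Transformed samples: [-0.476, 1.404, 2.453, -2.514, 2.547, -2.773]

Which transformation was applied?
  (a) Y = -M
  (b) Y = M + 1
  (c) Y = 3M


Checking option (a) Y = -M:
  M = 0.476 -> Y = -0.476 ✓
  M = -1.404 -> Y = 1.404 ✓
  M = -2.453 -> Y = 2.453 ✓
All samples match this transformation.

(a) -M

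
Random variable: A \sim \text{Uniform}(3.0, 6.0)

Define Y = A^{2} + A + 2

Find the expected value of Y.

E[Y] = 1*E[A²] + 1*E[A] + 2
E[A] = 4.5
E[A²] = Var(A) + (E[A])² = 0.75 + 20.25 = 21
E[Y] = 1*21 + 1*4.5 + 2 = 27.5

27.5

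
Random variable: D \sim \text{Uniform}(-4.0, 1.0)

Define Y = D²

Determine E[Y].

Using E[X²] = Var(X) + (E[X])²:
E[D] = -1.5
Var(D) = (1 + 4)^2/12 = 2.0833333
E[D²] = 2.0833333 + (-1.5)² = 2.0833333 + 2.25 = 4.3333333

4.3333333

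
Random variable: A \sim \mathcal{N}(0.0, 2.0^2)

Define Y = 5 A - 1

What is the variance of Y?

For Y = aA + b: Var(Y) = a² * Var(A)
Var(A) = 2.0^2 = 4
Var(Y) = 5² * 4 = 25 * 4 = 100

100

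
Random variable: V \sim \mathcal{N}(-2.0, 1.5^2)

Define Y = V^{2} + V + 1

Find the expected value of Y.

E[Y] = 1*E[V²] + 1*E[V] + 1
E[V] = -2
E[V²] = Var(V) + (E[V])² = 2.25 + 4 = 6.25
E[Y] = 1*6.25 + 1*(-2) + 1 = 5.25

5.25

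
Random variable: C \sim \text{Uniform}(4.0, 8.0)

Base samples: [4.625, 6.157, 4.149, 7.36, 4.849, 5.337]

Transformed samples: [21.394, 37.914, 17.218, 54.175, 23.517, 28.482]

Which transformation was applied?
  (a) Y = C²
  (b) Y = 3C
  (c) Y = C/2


Checking option (a) Y = C²:
  C = 4.625 -> Y = 21.394 ✓
  C = 6.157 -> Y = 37.914 ✓
  C = 4.149 -> Y = 17.218 ✓
All samples match this transformation.

(a) C²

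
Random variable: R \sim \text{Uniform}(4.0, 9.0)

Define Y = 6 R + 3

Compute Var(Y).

For Y = aR + b: Var(Y) = a² * Var(R)
Var(R) = (9 - 4)^2/12 = 2.0833333
Var(Y) = 6² * 2.0833333 = 36 * 2.0833333 = 75

75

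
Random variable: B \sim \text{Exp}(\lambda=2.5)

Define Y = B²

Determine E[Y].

E[B²] = Var(B) + (E[B])² = 0.16 + 0.16 = 0.32

0.32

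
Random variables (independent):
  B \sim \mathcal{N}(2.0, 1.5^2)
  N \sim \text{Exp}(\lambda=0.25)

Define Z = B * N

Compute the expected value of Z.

For independent RVs: E[XY] = E[X]*E[Y]
E[B] = 2
E[N] = 4
E[Z] = 2 * 4 = 8

8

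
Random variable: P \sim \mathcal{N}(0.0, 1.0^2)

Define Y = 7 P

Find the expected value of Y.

For Y = 7P:
E[Y] = 7 * E[P]
E[P] = 0.0 = 0
E[Y] = 7 * 0 = 0

0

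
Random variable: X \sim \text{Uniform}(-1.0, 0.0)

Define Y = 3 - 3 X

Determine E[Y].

For Y = -3X + 3:
E[Y] = -3 * E[X] + 3
E[X] = (-1 + 0)/2 = -0.5
E[Y] = -3 * (-0.5) + 3 = 4.5

4.5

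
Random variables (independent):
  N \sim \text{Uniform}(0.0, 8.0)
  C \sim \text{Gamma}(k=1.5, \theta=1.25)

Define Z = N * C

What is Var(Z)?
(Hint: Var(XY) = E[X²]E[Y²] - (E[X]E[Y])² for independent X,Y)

Var(XY) = E[X²]E[Y²] - (E[X]E[Y])²
E[N] = 4, Var(N) = 5.3333333
E[C] = 1.875, Var(C) = 2.34375
E[N²] = 5.3333333 + 4² = 21.333333
E[C²] = 2.34375 + 1.875² = 5.859375
Var(Z) = 21.333333*5.859375 - (4*1.875)²
= 125 - 56.25 = 68.75

68.75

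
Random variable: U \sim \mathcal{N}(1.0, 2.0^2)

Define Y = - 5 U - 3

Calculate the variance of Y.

For Y = aU + b: Var(Y) = a² * Var(U)
Var(U) = 2.0^2 = 4
Var(Y) = (-5)² * 4 = 25 * 4 = 100

100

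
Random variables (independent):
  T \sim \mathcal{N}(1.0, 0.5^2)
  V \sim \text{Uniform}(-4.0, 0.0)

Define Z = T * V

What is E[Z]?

For independent RVs: E[XY] = E[X]*E[Y]
E[T] = 1
E[V] = -2
E[Z] = 1 * (-2) = -2

-2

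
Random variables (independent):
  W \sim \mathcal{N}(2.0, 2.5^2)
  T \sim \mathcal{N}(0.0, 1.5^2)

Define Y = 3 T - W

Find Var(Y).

For independent RVs: Var(aX + bY) = a²Var(X) + b²Var(Y)
Var(W) = 6.25
Var(T) = 2.25
Var(Y) = (-1)²*6.25 + 3²*2.25
= 1*6.25 + 9*2.25 = 26.5

26.5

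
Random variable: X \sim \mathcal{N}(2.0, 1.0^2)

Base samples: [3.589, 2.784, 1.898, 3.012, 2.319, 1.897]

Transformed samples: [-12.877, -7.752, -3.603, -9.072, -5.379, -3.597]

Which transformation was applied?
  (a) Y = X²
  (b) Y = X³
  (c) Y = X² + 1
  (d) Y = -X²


Checking option (d) Y = -X²:
  X = 3.589 -> Y = -12.877 ✓
  X = 2.784 -> Y = -7.752 ✓
  X = 1.898 -> Y = -3.603 ✓
All samples match this transformation.

(d) -X²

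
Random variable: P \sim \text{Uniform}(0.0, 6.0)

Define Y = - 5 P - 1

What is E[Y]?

For Y = -5P - 1:
E[Y] = -5 * E[P] - 1
E[P] = (0 + 6)/2 = 3
E[Y] = -5 * 3 - 1 = -16

-16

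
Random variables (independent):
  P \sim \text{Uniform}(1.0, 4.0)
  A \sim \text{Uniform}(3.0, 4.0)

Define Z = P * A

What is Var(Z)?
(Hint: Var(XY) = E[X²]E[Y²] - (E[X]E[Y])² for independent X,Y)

Var(XY) = E[X²]E[Y²] - (E[X]E[Y])²
E[P] = 2.5, Var(P) = 0.75
E[A] = 3.5, Var(A) = 0.083333333
E[P²] = 0.75 + 2.5² = 7
E[A²] = 0.083333333 + 3.5² = 12.333333
Var(Z) = 7*12.333333 - (2.5*3.5)²
= 86.333333 - 76.5625 = 9.7708333

9.7708333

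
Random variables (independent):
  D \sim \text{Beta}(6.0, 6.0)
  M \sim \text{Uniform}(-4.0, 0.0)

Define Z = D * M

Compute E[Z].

For independent RVs: E[XY] = E[X]*E[Y]
E[D] = 0.5
E[M] = -2
E[Z] = 0.5 * (-2) = -1

-1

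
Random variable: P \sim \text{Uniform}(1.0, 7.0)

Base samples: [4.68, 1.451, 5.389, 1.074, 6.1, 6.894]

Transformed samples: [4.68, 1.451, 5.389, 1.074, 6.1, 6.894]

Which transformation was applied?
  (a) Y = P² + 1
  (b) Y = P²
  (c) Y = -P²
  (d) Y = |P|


Checking option (d) Y = |P|:
  P = 4.68 -> Y = 4.68 ✓
  P = 1.451 -> Y = 1.451 ✓
  P = 5.389 -> Y = 5.389 ✓
All samples match this transformation.

(d) |P|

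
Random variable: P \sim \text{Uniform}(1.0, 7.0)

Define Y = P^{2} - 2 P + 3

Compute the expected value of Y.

E[Y] = 1*E[P²] - 2*E[P] + 3
E[P] = 4
E[P²] = Var(P) + (E[P])² = 3 + 16 = 19
E[Y] = 1*19 - 2*4 + 3 = 14

14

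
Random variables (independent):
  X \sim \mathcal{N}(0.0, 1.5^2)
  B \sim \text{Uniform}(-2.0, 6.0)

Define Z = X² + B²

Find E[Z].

E[Z] = E[X²] + E[B²]
E[X²] = Var(X) + E[X]² = 2.25 + 0 = 2.25
E[B²] = Var(B) + E[B]² = 5.3333333 + 4 = 9.3333333
E[Z] = 2.25 + 9.3333333 = 11.583333

11.583333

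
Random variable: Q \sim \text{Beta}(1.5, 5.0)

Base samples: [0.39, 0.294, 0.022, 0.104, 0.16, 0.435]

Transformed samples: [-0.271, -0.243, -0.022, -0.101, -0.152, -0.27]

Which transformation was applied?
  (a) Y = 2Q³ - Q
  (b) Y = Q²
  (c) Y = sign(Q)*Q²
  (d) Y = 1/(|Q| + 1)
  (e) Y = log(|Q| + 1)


Checking option (a) Y = 2Q³ - Q:
  Q = 0.39 -> Y = -0.271 ✓
  Q = 0.294 -> Y = -0.243 ✓
  Q = 0.022 -> Y = -0.022 ✓
All samples match this transformation.

(a) 2Q³ - Q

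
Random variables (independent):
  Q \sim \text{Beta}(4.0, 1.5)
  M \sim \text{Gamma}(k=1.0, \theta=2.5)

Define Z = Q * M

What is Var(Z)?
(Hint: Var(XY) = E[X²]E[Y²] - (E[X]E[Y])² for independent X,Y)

Var(XY) = E[X²]E[Y²] - (E[X]E[Y])²
E[Q] = 0.72727273, Var(Q) = 0.03051494
E[M] = 2.5, Var(M) = 6.25
E[Q²] = 0.03051494 + 0.72727273² = 0.55944056
E[M²] = 6.25 + 2.5² = 12.5
Var(Z) = 0.55944056*12.5 - (0.72727273*2.5)²
= 6.993007 - 3.3057851 = 3.6872219

3.6872219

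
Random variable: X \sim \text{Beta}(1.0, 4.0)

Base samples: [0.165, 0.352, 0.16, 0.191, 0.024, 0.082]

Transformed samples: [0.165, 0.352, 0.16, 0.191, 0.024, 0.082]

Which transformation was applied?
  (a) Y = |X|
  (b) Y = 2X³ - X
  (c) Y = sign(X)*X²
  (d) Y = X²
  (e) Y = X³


Checking option (a) Y = |X|:
  X = 0.165 -> Y = 0.165 ✓
  X = 0.352 -> Y = 0.352 ✓
  X = 0.16 -> Y = 0.16 ✓
All samples match this transformation.

(a) |X|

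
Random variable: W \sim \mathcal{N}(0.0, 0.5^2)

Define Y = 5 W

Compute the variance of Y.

For Y = aW + b: Var(Y) = a² * Var(W)
Var(W) = 0.5^2 = 0.25
Var(Y) = 5² * 0.25 = 25 * 0.25 = 6.25

6.25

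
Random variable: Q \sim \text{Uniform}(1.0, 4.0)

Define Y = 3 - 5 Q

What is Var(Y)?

For Y = aQ + b: Var(Y) = a² * Var(Q)
Var(Q) = (4 - 1)^2/12 = 0.75
Var(Y) = (-5)² * 0.75 = 25 * 0.75 = 18.75

18.75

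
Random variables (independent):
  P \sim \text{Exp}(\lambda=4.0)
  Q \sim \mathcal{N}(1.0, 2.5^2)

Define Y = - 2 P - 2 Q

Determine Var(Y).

For independent RVs: Var(aX + bY) = a²Var(X) + b²Var(Y)
Var(P) = 0.0625
Var(Q) = 6.25
Var(Y) = (-2)²*0.0625 + (-2)²*6.25
= 4*0.0625 + 4*6.25 = 25.25

25.25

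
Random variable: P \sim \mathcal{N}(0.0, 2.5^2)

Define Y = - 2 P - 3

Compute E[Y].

For Y = -2P - 3:
E[Y] = -2 * E[P] - 3
E[P] = 0.0 = 0
E[Y] = -2 * 0 - 3 = -3

-3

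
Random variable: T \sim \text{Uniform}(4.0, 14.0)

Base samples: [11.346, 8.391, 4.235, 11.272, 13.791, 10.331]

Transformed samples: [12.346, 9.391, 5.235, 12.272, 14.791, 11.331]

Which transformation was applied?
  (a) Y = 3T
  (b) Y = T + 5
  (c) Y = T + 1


Checking option (c) Y = T + 1:
  T = 11.346 -> Y = 12.346 ✓
  T = 8.391 -> Y = 9.391 ✓
  T = 4.235 -> Y = 5.235 ✓
All samples match this transformation.

(c) T + 1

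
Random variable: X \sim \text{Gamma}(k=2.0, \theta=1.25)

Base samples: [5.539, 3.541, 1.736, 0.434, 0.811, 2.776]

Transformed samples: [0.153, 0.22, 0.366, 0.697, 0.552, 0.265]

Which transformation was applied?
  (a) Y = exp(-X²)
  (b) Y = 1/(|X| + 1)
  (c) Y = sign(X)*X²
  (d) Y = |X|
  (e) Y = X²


Checking option (b) Y = 1/(|X| + 1):
  X = 5.539 -> Y = 0.153 ✓
  X = 3.541 -> Y = 0.22 ✓
  X = 1.736 -> Y = 0.366 ✓
All samples match this transformation.

(b) 1/(|X| + 1)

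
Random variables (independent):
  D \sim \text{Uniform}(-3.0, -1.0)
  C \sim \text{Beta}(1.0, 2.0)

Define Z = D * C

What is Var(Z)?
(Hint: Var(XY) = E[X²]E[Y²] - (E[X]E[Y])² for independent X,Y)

Var(XY) = E[X²]E[Y²] - (E[X]E[Y])²
E[D] = -2, Var(D) = 0.33333333
E[C] = 0.33333333, Var(C) = 0.055555556
E[D²] = 0.33333333 + (-2)² = 4.3333333
E[C²] = 0.055555556 + 0.33333333² = 0.16666667
Var(Z) = 4.3333333*0.16666667 - (-2*0.33333333)²
= 0.72222222 - 0.44444444 = 0.27777778

0.27777778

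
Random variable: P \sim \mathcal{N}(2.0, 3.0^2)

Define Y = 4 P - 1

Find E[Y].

For Y = 4P - 1:
E[Y] = 4 * E[P] - 1
E[P] = 2.0 = 2
E[Y] = 4 * 2 - 1 = 7

7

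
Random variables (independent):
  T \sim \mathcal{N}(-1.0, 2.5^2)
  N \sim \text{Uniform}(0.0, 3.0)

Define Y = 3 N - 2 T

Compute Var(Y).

For independent RVs: Var(aX + bY) = a²Var(X) + b²Var(Y)
Var(T) = 6.25
Var(N) = 0.75
Var(Y) = (-2)²*6.25 + 3²*0.75
= 4*6.25 + 9*0.75 = 31.75

31.75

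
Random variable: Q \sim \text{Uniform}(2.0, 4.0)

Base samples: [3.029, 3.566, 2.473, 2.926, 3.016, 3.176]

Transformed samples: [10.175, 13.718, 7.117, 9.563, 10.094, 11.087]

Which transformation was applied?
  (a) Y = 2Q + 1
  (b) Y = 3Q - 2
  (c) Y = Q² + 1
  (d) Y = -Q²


Checking option (c) Y = Q² + 1:
  Q = 3.029 -> Y = 10.175 ✓
  Q = 3.566 -> Y = 13.718 ✓
  Q = 2.473 -> Y = 7.117 ✓
All samples match this transformation.

(c) Q² + 1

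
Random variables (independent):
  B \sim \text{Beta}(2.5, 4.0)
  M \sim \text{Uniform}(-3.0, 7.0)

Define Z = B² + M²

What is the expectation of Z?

E[Z] = E[B²] + E[M²]
E[B²] = Var(B) + E[B]² = 0.031558185 + 0.14792899 = 0.17948718
E[M²] = Var(M) + E[M]² = 8.3333333 + 4 = 12.333333
E[Z] = 0.17948718 + 12.333333 = 12.512821

12.512821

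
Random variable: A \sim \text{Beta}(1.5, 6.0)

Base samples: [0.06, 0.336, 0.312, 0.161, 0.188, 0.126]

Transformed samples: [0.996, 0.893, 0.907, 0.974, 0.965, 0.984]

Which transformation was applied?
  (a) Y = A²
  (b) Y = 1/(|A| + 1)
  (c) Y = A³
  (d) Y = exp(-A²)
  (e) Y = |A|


Checking option (d) Y = exp(-A²):
  A = 0.06 -> Y = 0.996 ✓
  A = 0.336 -> Y = 0.893 ✓
  A = 0.312 -> Y = 0.907 ✓
All samples match this transformation.

(d) exp(-A²)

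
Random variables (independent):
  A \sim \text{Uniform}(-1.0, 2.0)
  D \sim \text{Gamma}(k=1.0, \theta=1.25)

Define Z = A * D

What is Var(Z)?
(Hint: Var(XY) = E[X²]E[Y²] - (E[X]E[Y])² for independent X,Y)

Var(XY) = E[X²]E[Y²] - (E[X]E[Y])²
E[A] = 0.5, Var(A) = 0.75
E[D] = 1.25, Var(D) = 1.5625
E[A²] = 0.75 + 0.5² = 1
E[D²] = 1.5625 + 1.25² = 3.125
Var(Z) = 1*3.125 - (0.5*1.25)²
= 3.125 - 0.390625 = 2.734375

2.734375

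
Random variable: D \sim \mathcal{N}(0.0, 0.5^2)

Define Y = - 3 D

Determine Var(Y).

For Y = aD + b: Var(Y) = a² * Var(D)
Var(D) = 0.5^2 = 0.25
Var(Y) = (-3)² * 0.25 = 9 * 0.25 = 2.25

2.25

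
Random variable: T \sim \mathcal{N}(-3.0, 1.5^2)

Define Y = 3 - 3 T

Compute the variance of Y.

For Y = aT + b: Var(Y) = a² * Var(T)
Var(T) = 1.5^2 = 2.25
Var(Y) = (-3)² * 2.25 = 9 * 2.25 = 20.25

20.25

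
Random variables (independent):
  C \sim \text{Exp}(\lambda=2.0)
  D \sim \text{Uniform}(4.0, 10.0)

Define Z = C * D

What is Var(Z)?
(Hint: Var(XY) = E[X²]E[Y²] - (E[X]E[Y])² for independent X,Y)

Var(XY) = E[X²]E[Y²] - (E[X]E[Y])²
E[C] = 0.5, Var(C) = 0.25
E[D] = 7, Var(D) = 3
E[C²] = 0.25 + 0.5² = 0.5
E[D²] = 3 + 7² = 52
Var(Z) = 0.5*52 - (0.5*7)²
= 26 - 12.25 = 13.75

13.75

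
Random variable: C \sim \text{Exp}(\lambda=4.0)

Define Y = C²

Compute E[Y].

Using E[X²] = Var(X) + (E[X])²:
E[C] = 0.25
Var(C) = 1/4.0^2 = 0.0625
E[C²] = 0.0625 + 0.25² = 0.0625 + 0.0625 = 0.125

0.125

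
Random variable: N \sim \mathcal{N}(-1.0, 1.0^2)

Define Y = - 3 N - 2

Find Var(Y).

For Y = aN + b: Var(Y) = a² * Var(N)
Var(N) = 1.0^2 = 1
Var(Y) = (-3)² * 1 = 9 * 1 = 9

9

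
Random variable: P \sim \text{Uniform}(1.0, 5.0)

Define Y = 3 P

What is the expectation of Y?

For Y = 3P:
E[Y] = 3 * E[P]
E[P] = (1 + 5)/2 = 3
E[Y] = 3 * 3 = 9

9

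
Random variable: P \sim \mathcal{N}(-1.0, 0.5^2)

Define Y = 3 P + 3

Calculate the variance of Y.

For Y = aP + b: Var(Y) = a² * Var(P)
Var(P) = 0.5^2 = 0.25
Var(Y) = 3² * 0.25 = 9 * 0.25 = 2.25

2.25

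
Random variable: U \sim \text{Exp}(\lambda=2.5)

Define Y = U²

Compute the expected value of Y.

Using E[X²] = Var(X) + (E[X])²:
E[U] = 0.4
Var(U) = 1/2.5^2 = 0.16
E[U²] = 0.16 + 0.4² = 0.16 + 0.16 = 0.32

0.32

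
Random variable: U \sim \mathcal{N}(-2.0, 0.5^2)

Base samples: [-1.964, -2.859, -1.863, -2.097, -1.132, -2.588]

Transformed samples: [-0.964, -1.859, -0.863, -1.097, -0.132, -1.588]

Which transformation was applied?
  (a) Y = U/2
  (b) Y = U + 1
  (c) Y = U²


Checking option (b) Y = U + 1:
  U = -1.964 -> Y = -0.964 ✓
  U = -2.859 -> Y = -1.859 ✓
  U = -1.863 -> Y = -0.863 ✓
All samples match this transformation.

(b) U + 1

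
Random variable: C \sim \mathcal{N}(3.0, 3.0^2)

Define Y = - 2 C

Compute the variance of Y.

For Y = aC + b: Var(Y) = a² * Var(C)
Var(C) = 3.0^2 = 9
Var(Y) = (-2)² * 9 = 4 * 9 = 36

36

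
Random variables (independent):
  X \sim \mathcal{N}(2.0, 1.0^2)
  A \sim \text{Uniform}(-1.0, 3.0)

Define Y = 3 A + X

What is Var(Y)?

For independent RVs: Var(aX + bY) = a²Var(X) + b²Var(Y)
Var(X) = 1
Var(A) = 1.3333333
Var(Y) = 1²*1 + 3²*1.3333333
= 1*1 + 9*1.3333333 = 13

13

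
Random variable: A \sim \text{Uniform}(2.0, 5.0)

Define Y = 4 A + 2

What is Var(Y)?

For Y = aA + b: Var(Y) = a² * Var(A)
Var(A) = (5 - 2)^2/12 = 0.75
Var(Y) = 4² * 0.75 = 16 * 0.75 = 12

12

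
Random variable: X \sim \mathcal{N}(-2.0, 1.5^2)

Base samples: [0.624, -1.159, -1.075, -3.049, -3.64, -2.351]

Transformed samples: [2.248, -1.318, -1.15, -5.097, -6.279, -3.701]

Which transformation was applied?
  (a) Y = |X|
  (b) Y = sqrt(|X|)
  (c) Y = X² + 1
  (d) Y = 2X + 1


Checking option (d) Y = 2X + 1:
  X = 0.624 -> Y = 2.248 ✓
  X = -1.159 -> Y = -1.318 ✓
  X = -1.075 -> Y = -1.15 ✓
All samples match this transformation.

(d) 2X + 1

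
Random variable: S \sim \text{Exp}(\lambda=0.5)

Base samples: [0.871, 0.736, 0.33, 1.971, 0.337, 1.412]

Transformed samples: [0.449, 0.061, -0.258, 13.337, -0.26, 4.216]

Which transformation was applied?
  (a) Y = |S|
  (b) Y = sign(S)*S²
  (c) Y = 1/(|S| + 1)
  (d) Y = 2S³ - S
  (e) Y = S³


Checking option (d) Y = 2S³ - S:
  S = 0.871 -> Y = 0.449 ✓
  S = 0.736 -> Y = 0.061 ✓
  S = 0.33 -> Y = -0.258 ✓
All samples match this transformation.

(d) 2S³ - S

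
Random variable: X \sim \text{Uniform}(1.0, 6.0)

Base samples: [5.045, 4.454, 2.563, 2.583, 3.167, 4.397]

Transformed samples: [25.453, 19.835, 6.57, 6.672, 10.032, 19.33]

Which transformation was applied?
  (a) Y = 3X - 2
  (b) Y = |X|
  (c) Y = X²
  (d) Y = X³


Checking option (c) Y = X²:
  X = 5.045 -> Y = 25.453 ✓
  X = 4.454 -> Y = 19.835 ✓
  X = 2.563 -> Y = 6.57 ✓
All samples match this transformation.

(c) X²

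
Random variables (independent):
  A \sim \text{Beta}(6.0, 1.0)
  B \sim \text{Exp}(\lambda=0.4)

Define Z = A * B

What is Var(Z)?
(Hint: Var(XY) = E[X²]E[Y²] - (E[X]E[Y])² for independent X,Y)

Var(XY) = E[X²]E[Y²] - (E[X]E[Y])²
E[A] = 0.85714286, Var(A) = 0.015306122
E[B] = 2.5, Var(B) = 6.25
E[A²] = 0.015306122 + 0.85714286² = 0.75
E[B²] = 6.25 + 2.5² = 12.5
Var(Z) = 0.75*12.5 - (0.85714286*2.5)²
= 9.375 - 4.5918367 = 4.7831633

4.7831633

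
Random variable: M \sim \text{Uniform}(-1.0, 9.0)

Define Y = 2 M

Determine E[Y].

For Y = 2M:
E[Y] = 2 * E[M]
E[M] = (-1 + 9)/2 = 4
E[Y] = 2 * 4 = 8

8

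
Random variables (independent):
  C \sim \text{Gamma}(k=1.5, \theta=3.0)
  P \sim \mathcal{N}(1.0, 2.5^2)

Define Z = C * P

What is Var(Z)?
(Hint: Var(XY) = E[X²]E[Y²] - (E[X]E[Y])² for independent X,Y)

Var(XY) = E[X²]E[Y²] - (E[X]E[Y])²
E[C] = 4.5, Var(C) = 13.5
E[P] = 1, Var(P) = 6.25
E[C²] = 13.5 + 4.5² = 33.75
E[P²] = 6.25 + 1² = 7.25
Var(Z) = 33.75*7.25 - (4.5*1)²
= 244.6875 - 20.25 = 224.4375

224.4375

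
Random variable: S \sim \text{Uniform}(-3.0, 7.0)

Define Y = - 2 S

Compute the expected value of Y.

For Y = -2S:
E[Y] = -2 * E[S]
E[S] = (-3 + 7)/2 = 2
E[Y] = -2 * 2 = -4

-4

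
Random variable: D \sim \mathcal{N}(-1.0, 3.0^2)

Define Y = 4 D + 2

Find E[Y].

For Y = 4D + 2:
E[Y] = 4 * E[D] + 2
E[D] = -1.0 = -1
E[Y] = 4 * (-1) + 2 = -2

-2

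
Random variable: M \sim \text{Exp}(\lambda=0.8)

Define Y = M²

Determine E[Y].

E[M²] = Var(M) + (E[M])² = 1.5625 + 1.5625 = 3.125

3.125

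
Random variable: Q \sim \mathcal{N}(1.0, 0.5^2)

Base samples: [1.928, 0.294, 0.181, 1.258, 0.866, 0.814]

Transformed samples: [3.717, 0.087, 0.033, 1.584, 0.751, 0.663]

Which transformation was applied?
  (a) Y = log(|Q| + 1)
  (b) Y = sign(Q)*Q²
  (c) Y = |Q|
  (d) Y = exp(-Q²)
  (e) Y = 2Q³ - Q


Checking option (b) Y = sign(Q)*Q²:
  Q = 1.928 -> Y = 3.717 ✓
  Q = 0.294 -> Y = 0.087 ✓
  Q = 0.181 -> Y = 0.033 ✓
All samples match this transformation.

(b) sign(Q)*Q²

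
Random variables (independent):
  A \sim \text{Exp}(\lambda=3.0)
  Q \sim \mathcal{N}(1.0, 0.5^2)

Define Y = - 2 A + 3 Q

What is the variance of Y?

For independent RVs: Var(aX + bY) = a²Var(X) + b²Var(Y)
Var(A) = 0.11111111
Var(Q) = 0.25
Var(Y) = (-2)²*0.11111111 + 3²*0.25
= 4*0.11111111 + 9*0.25 = 2.6944444

2.6944444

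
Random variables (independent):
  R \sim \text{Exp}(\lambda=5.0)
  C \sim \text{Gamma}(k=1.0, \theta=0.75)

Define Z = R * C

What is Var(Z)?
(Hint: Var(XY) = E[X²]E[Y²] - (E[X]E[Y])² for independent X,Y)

Var(XY) = E[X²]E[Y²] - (E[X]E[Y])²
E[R] = 0.2, Var(R) = 0.04
E[C] = 0.75, Var(C) = 0.5625
E[R²] = 0.04 + 0.2² = 0.08
E[C²] = 0.5625 + 0.75² = 1.125
Var(Z) = 0.08*1.125 - (0.2*0.75)²
= 0.09 - 0.0225 = 0.0675

0.0675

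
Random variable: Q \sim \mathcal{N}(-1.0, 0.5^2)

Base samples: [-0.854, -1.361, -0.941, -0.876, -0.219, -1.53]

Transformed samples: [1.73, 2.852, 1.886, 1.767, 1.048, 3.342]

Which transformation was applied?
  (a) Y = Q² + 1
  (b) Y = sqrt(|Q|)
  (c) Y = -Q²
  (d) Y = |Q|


Checking option (a) Y = Q² + 1:
  Q = -0.854 -> Y = 1.73 ✓
  Q = -1.361 -> Y = 2.852 ✓
  Q = -0.941 -> Y = 1.886 ✓
All samples match this transformation.

(a) Q² + 1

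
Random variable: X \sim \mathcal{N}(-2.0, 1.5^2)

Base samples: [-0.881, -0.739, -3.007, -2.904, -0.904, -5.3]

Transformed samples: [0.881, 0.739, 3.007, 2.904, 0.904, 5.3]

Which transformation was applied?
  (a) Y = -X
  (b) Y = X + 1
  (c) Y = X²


Checking option (a) Y = -X:
  X = -0.881 -> Y = 0.881 ✓
  X = -0.739 -> Y = 0.739 ✓
  X = -3.007 -> Y = 3.007 ✓
All samples match this transformation.

(a) -X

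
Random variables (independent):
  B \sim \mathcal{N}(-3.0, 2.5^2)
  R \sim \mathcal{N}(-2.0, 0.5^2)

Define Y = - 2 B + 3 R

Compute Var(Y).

For independent RVs: Var(aX + bY) = a²Var(X) + b²Var(Y)
Var(B) = 6.25
Var(R) = 0.25
Var(Y) = (-2)²*6.25 + 3²*0.25
= 4*6.25 + 9*0.25 = 27.25

27.25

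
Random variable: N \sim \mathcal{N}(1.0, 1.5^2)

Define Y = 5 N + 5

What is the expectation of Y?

For Y = 5N + 5:
E[Y] = 5 * E[N] + 5
E[N] = 1.0 = 1
E[Y] = 5 * 1 + 5 = 10

10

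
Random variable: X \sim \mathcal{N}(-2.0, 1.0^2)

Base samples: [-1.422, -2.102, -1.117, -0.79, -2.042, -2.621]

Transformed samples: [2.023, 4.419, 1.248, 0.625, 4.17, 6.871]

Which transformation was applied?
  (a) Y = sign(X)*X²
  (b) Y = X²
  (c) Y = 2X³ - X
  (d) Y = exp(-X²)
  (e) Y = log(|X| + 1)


Checking option (b) Y = X²:
  X = -1.422 -> Y = 2.023 ✓
  X = -2.102 -> Y = 4.419 ✓
  X = -1.117 -> Y = 1.248 ✓
All samples match this transformation.

(b) X²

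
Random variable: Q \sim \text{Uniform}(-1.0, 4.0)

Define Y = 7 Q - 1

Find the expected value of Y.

For Y = 7Q - 1:
E[Y] = 7 * E[Q] - 1
E[Q] = (-1 + 4)/2 = 1.5
E[Y] = 7 * 1.5 - 1 = 9.5

9.5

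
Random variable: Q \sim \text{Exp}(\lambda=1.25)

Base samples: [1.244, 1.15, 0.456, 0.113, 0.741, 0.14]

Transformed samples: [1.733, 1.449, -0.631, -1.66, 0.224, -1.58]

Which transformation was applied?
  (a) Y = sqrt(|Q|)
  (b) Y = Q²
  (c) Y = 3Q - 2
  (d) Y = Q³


Checking option (c) Y = 3Q - 2:
  Q = 1.244 -> Y = 1.733 ✓
  Q = 1.15 -> Y = 1.449 ✓
  Q = 0.456 -> Y = -0.631 ✓
All samples match this transformation.

(c) 3Q - 2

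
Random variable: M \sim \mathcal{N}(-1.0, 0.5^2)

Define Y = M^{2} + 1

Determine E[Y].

E[Y] = 1*E[M²] + 1
E[M] = -1
E[M²] = Var(M) + (E[M])² = 0.25 + 1 = 1.25
E[Y] = 1*1.25 + 1 = 2.25

2.25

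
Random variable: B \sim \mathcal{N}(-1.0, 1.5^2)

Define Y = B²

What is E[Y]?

Using E[X²] = Var(X) + (E[X])²:
E[B] = -1
Var(B) = 1.5^2 = 2.25
E[B²] = 2.25 + (-1)² = 2.25 + 1 = 3.25

3.25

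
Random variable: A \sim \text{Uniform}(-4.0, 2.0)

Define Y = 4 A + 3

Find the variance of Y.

For Y = aA + b: Var(Y) = a² * Var(A)
Var(A) = (2 + 4)^2/12 = 3
Var(Y) = 4² * 3 = 16 * 3 = 48

48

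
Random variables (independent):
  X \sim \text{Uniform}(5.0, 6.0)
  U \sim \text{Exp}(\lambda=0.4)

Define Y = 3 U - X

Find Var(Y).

For independent RVs: Var(aX + bY) = a²Var(X) + b²Var(Y)
Var(X) = 0.083333333
Var(U) = 6.25
Var(Y) = (-1)²*0.083333333 + 3²*6.25
= 1*0.083333333 + 9*6.25 = 56.333333

56.333333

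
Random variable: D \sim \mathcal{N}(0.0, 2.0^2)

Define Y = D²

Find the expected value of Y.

Using E[X²] = Var(X) + (E[X])²:
E[D] = 0
Var(D) = 2.0^2 = 4
E[D²] = 4 + 0² = 4 + 0 = 4

4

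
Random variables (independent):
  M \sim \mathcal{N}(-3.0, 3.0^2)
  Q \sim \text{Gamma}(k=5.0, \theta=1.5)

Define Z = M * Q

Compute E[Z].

For independent RVs: E[XY] = E[X]*E[Y]
E[M] = -3
E[Q] = 7.5
E[Z] = -3 * 7.5 = -22.5

-22.5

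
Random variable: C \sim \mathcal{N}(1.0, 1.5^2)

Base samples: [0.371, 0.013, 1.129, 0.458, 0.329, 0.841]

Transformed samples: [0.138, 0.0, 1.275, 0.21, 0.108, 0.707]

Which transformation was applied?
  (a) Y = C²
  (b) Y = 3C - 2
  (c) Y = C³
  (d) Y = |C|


Checking option (a) Y = C²:
  C = 0.371 -> Y = 0.138 ✓
  C = 0.013 -> Y = 0.0 ✓
  C = 1.129 -> Y = 1.275 ✓
All samples match this transformation.

(a) C²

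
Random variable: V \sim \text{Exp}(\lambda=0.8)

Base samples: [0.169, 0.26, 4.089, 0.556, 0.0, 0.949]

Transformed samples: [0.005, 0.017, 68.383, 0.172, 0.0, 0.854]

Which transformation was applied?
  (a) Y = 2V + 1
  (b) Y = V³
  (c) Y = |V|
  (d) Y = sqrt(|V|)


Checking option (b) Y = V³:
  V = 0.169 -> Y = 0.005 ✓
  V = 0.26 -> Y = 0.017 ✓
  V = 4.089 -> Y = 68.383 ✓
All samples match this transformation.

(b) V³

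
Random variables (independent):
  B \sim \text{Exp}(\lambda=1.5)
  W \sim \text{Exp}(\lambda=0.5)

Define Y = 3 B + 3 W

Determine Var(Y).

For independent RVs: Var(aX + bY) = a²Var(X) + b²Var(Y)
Var(B) = 0.44444444
Var(W) = 4
Var(Y) = 3²*0.44444444 + 3²*4
= 9*0.44444444 + 9*4 = 40

40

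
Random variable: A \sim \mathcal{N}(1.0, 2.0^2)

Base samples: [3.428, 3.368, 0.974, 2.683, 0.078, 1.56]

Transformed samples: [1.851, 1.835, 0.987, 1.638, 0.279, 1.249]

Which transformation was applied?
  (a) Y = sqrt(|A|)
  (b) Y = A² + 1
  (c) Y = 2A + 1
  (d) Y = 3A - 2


Checking option (a) Y = sqrt(|A|):
  A = 3.428 -> Y = 1.851 ✓
  A = 3.368 -> Y = 1.835 ✓
  A = 0.974 -> Y = 0.987 ✓
All samples match this transformation.

(a) sqrt(|A|)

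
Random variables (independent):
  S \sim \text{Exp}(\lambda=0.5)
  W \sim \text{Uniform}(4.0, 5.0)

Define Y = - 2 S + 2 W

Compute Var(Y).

For independent RVs: Var(aX + bY) = a²Var(X) + b²Var(Y)
Var(S) = 4
Var(W) = 0.083333333
Var(Y) = (-2)²*4 + 2²*0.083333333
= 4*4 + 4*0.083333333 = 16.333333

16.333333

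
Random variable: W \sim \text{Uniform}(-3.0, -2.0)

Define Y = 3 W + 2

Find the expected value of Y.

For Y = 3W + 2:
E[Y] = 3 * E[W] + 2
E[W] = (-3 - 2)/2 = -2.5
E[Y] = 3 * (-2.5) + 2 = -5.5

-5.5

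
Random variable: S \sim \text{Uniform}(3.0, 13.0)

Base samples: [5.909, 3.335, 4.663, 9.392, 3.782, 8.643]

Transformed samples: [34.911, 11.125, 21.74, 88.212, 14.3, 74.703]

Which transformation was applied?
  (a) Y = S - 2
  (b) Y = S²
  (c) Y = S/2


Checking option (b) Y = S²:
  S = 5.909 -> Y = 34.911 ✓
  S = 3.335 -> Y = 11.125 ✓
  S = 4.663 -> Y = 21.74 ✓
All samples match this transformation.

(b) S²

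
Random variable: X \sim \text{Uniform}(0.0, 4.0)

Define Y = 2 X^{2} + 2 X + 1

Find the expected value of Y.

E[Y] = 2*E[X²] + 2*E[X] + 1
E[X] = 2
E[X²] = Var(X) + (E[X])² = 1.3333333 + 4 = 5.3333333
E[Y] = 2*5.3333333 + 2*2 + 1 = 15.666667

15.666667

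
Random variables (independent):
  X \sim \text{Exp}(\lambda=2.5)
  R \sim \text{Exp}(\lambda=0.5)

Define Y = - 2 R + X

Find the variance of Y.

For independent RVs: Var(aX + bY) = a²Var(X) + b²Var(Y)
Var(X) = 0.16
Var(R) = 4
Var(Y) = 1²*0.16 + (-2)²*4
= 1*0.16 + 4*4 = 16.16

16.16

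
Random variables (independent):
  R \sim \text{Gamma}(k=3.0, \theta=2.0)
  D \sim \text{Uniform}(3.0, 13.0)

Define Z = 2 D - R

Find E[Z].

E[Z] = -1*E[R] + 2*E[D]
E[R] = 6
E[D] = 8
E[Z] = -1*6 + 2*8 = 10

10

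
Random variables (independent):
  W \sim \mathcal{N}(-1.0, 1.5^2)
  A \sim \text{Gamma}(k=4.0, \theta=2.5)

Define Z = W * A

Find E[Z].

For independent RVs: E[XY] = E[X]*E[Y]
E[W] = -1
E[A] = 10
E[Z] = -1 * 10 = -10

-10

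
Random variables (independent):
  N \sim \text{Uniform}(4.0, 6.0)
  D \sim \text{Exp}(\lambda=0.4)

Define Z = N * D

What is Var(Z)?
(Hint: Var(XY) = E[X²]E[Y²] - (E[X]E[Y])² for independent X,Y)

Var(XY) = E[X²]E[Y²] - (E[X]E[Y])²
E[N] = 5, Var(N) = 0.33333333
E[D] = 2.5, Var(D) = 6.25
E[N²] = 0.33333333 + 5² = 25.333333
E[D²] = 6.25 + 2.5² = 12.5
Var(Z) = 25.333333*12.5 - (5*2.5)²
= 316.66667 - 156.25 = 160.41667

160.41667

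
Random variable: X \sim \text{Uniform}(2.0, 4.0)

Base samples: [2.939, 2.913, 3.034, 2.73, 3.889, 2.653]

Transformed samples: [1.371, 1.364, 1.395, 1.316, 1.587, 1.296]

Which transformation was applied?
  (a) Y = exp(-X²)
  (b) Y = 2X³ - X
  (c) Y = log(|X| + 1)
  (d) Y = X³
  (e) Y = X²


Checking option (c) Y = log(|X| + 1):
  X = 2.939 -> Y = 1.371 ✓
  X = 2.913 -> Y = 1.364 ✓
  X = 3.034 -> Y = 1.395 ✓
All samples match this transformation.

(c) log(|X| + 1)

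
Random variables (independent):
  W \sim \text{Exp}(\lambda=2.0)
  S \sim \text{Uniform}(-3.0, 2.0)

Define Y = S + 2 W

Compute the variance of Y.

For independent RVs: Var(aX + bY) = a²Var(X) + b²Var(Y)
Var(W) = 0.25
Var(S) = 2.0833333
Var(Y) = 2²*0.25 + 1²*2.0833333
= 4*0.25 + 1*2.0833333 = 3.0833333

3.0833333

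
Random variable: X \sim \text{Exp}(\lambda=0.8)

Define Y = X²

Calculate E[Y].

Using E[X²] = Var(X) + (E[X])²:
E[X] = 1.25
Var(X) = 1/0.8^2 = 1.5625
E[X²] = 1.5625 + 1.25² = 1.5625 + 1.5625 = 3.125

3.125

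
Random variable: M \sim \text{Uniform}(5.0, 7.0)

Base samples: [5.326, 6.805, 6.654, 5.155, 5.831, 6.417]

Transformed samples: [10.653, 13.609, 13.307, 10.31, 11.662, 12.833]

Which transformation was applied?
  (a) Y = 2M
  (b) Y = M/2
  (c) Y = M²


Checking option (a) Y = 2M:
  M = 5.326 -> Y = 10.653 ✓
  M = 6.805 -> Y = 13.609 ✓
  M = 6.654 -> Y = 13.307 ✓
All samples match this transformation.

(a) 2M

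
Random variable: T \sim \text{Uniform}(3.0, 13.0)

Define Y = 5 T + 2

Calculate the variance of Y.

For Y = aT + b: Var(Y) = a² * Var(T)
Var(T) = (13 - 3)^2/12 = 8.3333333
Var(Y) = 5² * 8.3333333 = 25 * 8.3333333 = 208.33333

208.33333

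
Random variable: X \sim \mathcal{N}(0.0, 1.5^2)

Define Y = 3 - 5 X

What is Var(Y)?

For Y = aX + b: Var(Y) = a² * Var(X)
Var(X) = 1.5^2 = 2.25
Var(Y) = (-5)² * 2.25 = 25 * 2.25 = 56.25

56.25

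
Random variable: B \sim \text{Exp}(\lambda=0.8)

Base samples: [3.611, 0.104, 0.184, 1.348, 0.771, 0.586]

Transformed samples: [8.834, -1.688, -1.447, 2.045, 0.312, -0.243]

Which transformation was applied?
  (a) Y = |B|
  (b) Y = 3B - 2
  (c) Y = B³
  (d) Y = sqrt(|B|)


Checking option (b) Y = 3B - 2:
  B = 3.611 -> Y = 8.834 ✓
  B = 0.104 -> Y = -1.688 ✓
  B = 0.184 -> Y = -1.447 ✓
All samples match this transformation.

(b) 3B - 2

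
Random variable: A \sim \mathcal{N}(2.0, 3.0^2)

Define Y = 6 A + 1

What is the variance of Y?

For Y = aA + b: Var(Y) = a² * Var(A)
Var(A) = 3.0^2 = 9
Var(Y) = 6² * 9 = 36 * 9 = 324

324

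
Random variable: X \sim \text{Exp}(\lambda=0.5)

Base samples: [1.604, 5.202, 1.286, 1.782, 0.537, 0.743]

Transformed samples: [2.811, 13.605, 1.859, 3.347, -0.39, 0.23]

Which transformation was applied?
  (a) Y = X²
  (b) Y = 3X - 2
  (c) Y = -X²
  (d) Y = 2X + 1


Checking option (b) Y = 3X - 2:
  X = 1.604 -> Y = 2.811 ✓
  X = 5.202 -> Y = 13.605 ✓
  X = 1.286 -> Y = 1.859 ✓
All samples match this transformation.

(b) 3X - 2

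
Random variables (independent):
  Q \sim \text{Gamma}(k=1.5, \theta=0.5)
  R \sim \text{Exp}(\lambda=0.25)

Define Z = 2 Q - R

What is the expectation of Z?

E[Z] = 2*E[Q] - 1*E[R]
E[Q] = 0.75
E[R] = 4
E[Z] = 2*0.75 - 1*4 = -2.5

-2.5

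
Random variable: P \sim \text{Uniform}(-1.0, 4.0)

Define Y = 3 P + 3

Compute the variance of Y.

For Y = aP + b: Var(Y) = a² * Var(P)
Var(P) = (4 + 1)^2/12 = 2.0833333
Var(Y) = 3² * 2.0833333 = 9 * 2.0833333 = 18.75

18.75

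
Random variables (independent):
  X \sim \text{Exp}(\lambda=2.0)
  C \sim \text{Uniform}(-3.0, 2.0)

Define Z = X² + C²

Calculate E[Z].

E[Z] = E[X²] + E[C²]
E[X²] = Var(X) + E[X]² = 0.25 + 0.25 = 0.5
E[C²] = Var(C) + E[C]² = 2.0833333 + 0.25 = 2.3333333
E[Z] = 0.5 + 2.3333333 = 2.8333333

2.8333333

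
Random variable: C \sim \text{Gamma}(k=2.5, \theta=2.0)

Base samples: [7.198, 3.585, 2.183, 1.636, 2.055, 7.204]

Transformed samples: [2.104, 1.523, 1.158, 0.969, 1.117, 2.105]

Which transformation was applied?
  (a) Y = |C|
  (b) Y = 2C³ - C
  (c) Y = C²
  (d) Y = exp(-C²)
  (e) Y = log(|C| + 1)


Checking option (e) Y = log(|C| + 1):
  C = 7.198 -> Y = 2.104 ✓
  C = 3.585 -> Y = 1.523 ✓
  C = 2.183 -> Y = 1.158 ✓
All samples match this transformation.

(e) log(|C| + 1)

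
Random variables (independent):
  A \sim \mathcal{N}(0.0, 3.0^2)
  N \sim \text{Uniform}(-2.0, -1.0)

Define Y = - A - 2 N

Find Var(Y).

For independent RVs: Var(aX + bY) = a²Var(X) + b²Var(Y)
Var(A) = 9
Var(N) = 0.083333333
Var(Y) = (-1)²*9 + (-2)²*0.083333333
= 1*9 + 4*0.083333333 = 9.3333333

9.3333333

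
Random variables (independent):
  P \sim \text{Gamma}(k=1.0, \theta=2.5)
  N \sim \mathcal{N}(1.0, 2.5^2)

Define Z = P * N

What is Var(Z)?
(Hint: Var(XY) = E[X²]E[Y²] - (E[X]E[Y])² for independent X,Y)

Var(XY) = E[X²]E[Y²] - (E[X]E[Y])²
E[P] = 2.5, Var(P) = 6.25
E[N] = 1, Var(N) = 6.25
E[P²] = 6.25 + 2.5² = 12.5
E[N²] = 6.25 + 1² = 7.25
Var(Z) = 12.5*7.25 - (2.5*1)²
= 90.625 - 6.25 = 84.375

84.375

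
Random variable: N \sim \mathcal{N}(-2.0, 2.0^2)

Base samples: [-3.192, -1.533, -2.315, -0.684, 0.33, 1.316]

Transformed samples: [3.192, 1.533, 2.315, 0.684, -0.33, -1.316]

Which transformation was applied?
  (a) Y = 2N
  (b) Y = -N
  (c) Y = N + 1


Checking option (b) Y = -N:
  N = -3.192 -> Y = 3.192 ✓
  N = -1.533 -> Y = 1.533 ✓
  N = -2.315 -> Y = 2.315 ✓
All samples match this transformation.

(b) -N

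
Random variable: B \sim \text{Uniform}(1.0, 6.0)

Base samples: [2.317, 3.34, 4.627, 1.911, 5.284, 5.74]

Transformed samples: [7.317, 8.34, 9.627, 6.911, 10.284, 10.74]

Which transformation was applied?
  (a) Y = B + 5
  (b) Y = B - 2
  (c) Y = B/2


Checking option (a) Y = B + 5:
  B = 2.317 -> Y = 7.317 ✓
  B = 3.34 -> Y = 8.34 ✓
  B = 4.627 -> Y = 9.627 ✓
All samples match this transformation.

(a) B + 5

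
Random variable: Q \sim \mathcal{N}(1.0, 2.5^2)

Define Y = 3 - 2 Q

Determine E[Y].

For Y = -2Q + 3:
E[Y] = -2 * E[Q] + 3
E[Q] = 1.0 = 1
E[Y] = -2 * 1 + 3 = 1

1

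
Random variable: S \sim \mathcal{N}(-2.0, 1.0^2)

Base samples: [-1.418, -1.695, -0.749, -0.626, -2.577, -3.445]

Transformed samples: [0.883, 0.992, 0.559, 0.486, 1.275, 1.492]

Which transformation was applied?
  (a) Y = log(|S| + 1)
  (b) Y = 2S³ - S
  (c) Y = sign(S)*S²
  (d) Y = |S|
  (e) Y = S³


Checking option (a) Y = log(|S| + 1):
  S = -1.418 -> Y = 0.883 ✓
  S = -1.695 -> Y = 0.992 ✓
  S = -0.749 -> Y = 0.559 ✓
All samples match this transformation.

(a) log(|S| + 1)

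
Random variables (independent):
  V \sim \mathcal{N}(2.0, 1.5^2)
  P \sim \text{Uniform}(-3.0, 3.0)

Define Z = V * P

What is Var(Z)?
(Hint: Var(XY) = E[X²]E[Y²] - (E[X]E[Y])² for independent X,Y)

Var(XY) = E[X²]E[Y²] - (E[X]E[Y])²
E[V] = 2, Var(V) = 2.25
E[P] = 0, Var(P) = 3
E[V²] = 2.25 + 2² = 6.25
E[P²] = 3 + 0² = 3
Var(Z) = 6.25*3 - (2*0)²
= 18.75 - 0 = 18.75

18.75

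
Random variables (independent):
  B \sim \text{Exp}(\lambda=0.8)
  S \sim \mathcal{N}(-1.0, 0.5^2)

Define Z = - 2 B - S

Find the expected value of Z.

E[Z] = -2*E[B] - 1*E[S]
E[B] = 1.25
E[S] = -1
E[Z] = -2*1.25 - 1*(-1) = -1.5

-1.5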